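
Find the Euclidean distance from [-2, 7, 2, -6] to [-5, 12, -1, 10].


d = sqrt(sum of squared differences). (-2--5)^2=9, (7-12)^2=25, (2--1)^2=9, (-6-10)^2=256. Sum = 299.

sqrt(299)


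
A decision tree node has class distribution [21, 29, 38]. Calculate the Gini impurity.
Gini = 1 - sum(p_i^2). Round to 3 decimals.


Total = 88. Proportions: 21/88, 29/88, 38/88. sum(p_i^2) = 0.3520. Gini = 1 - 0.3520 = 0.6480, which rounds to 0.648.

0.648


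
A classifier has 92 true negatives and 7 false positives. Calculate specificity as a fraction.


Specificity = TN / (TN + FP) = 92 / 99 = 92/99.

92/99


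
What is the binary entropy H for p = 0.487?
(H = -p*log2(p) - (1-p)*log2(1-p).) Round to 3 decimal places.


H = -0.487*log2(0.487) - 0.513*log2(0.513) = 1.000.

1.000


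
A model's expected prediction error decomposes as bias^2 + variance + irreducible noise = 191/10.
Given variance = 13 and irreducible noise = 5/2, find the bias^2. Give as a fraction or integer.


Total error = bias^2 + variance + irreducible noise. So bias^2 = 191/10 - 13 - 5/2 = 18/5.

18/5


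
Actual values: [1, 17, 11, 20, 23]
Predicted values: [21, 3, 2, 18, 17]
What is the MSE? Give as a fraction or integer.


MSE = (1/5) * ((1-21)^2=400 + (17-3)^2=196 + (11-2)^2=81 + (20-18)^2=4 + (23-17)^2=36). Sum = 717. MSE = 717/5.

717/5


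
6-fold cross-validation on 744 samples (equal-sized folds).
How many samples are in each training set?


Each validation fold has 744/6 = 124 samples. Training set = 744 - 124 = 620.

620


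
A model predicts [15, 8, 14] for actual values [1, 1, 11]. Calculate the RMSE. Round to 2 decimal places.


MSE = 84.6667. RMSE = sqrt(84.6667) = 9.20.

9.20


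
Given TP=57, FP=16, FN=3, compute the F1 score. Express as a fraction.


Precision = 57/73 = 57/73. Recall = 57/60 = 19/20. F1 = 2*P*R/(P+R) = 6/7.

6/7


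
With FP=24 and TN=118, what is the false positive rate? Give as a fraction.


FPR = FP / (FP + TN) = 24 / 142 = 12/71.

12/71


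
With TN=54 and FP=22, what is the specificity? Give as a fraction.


Specificity = TN / (TN + FP) = 54 / 76 = 27/38.

27/38


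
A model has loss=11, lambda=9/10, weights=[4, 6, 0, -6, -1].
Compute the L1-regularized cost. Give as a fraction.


L1 norm = sum(|w|) = 17. J = 11 + 9/10 * 17 = 263/10.

263/10


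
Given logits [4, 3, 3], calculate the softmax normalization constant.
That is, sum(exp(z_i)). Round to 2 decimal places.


Denom = e^4=54.5982 + e^3=20.0855 + e^3=20.0855. Sum = 94.7692, which rounds to 94.77.

94.77


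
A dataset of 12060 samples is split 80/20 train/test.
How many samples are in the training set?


Test set = 12060 * 20% = 2412. Training set = 12060 - 2412 = 9648.

9648


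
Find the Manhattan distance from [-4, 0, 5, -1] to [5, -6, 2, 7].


d = sum of absolute differences: |-4-5|=9 + |0--6|=6 + |5-2|=3 + |-1-7|=8 = 26.

26


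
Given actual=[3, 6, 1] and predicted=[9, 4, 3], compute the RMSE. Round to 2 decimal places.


MSE = 14.6667. RMSE = sqrt(14.6667) = 3.83.

3.83


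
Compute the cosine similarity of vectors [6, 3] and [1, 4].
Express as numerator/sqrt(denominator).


dot = 18. |a|^2 = 45, |b|^2 = 17. cos = 18/sqrt(765).

18/sqrt(765)


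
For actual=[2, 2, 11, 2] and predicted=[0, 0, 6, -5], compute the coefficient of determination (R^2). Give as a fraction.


Mean(y) = 17/4. SS_res = 82. SS_tot = 243/4. R^2 = 1 - 82/(243/4) = -85/243.

-85/243


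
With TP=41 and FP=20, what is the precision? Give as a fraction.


Precision = TP / (TP + FP) = 41 / 61 = 41/61.

41/61


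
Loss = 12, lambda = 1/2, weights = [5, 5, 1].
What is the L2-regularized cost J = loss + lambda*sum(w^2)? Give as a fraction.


L2 sq norm = sum(w^2) = 51. J = 12 + 1/2 * 51 = 75/2.

75/2


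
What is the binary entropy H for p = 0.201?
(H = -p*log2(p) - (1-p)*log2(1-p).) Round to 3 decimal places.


H = -0.201*log2(0.201) - 0.799*log2(0.799) = 0.724.

0.724


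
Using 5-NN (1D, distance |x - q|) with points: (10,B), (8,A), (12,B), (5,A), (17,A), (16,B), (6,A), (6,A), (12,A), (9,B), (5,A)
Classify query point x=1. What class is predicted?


Distances: |10-1|=9, |8-1|=7, |12-1|=11, |5-1|=4, |17-1|=16, |16-1|=15, |6-1|=5, |6-1|=5, |12-1|=11, |9-1|=8, |5-1|=4. 5 nearest: (5,A), (5,A), (6,A), (6,A), (8,A). Counts: {'A': 5}. Majority class: A.

A


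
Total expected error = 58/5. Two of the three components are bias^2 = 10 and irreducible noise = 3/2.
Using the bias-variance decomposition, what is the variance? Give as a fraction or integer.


Total error = bias^2 + variance + irreducible noise. So variance = 58/5 - 10 - 3/2 = 1/10.

1/10


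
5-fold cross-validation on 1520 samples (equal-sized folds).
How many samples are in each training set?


Each validation fold has 1520/5 = 304 samples. Training set = 1520 - 304 = 1216.

1216


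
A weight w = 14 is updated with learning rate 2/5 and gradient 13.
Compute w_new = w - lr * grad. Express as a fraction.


w_new = 14 - 2/5 * 13 = 14 - 26/5 = 44/5.

44/5


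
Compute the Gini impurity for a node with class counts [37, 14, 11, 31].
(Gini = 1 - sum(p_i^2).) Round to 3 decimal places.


Total = 93. Proportions: 37/93, 14/93, 11/93, 31/93. sum(p_i^2) = 0.3060. Gini = 1 - 0.3060 = 0.6940, which rounds to 0.694.

0.694


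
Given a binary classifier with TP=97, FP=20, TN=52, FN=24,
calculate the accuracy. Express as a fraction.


Accuracy = (TP + TN) / (TP + TN + FP + FN) = (97 + 52) / 193 = 149/193.

149/193


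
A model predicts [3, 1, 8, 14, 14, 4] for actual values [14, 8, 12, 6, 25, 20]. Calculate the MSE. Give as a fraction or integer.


MSE = (1/6) * ((14-3)^2=121 + (8-1)^2=49 + (12-8)^2=16 + (6-14)^2=64 + (25-14)^2=121 + (20-4)^2=256). Sum = 627. MSE = 209/2.

209/2


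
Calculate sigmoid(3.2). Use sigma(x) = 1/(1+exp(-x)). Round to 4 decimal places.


sigma(3.2) = 1/(1+e^(-3.2)) = 1/(1+0.040762) = 1/1.040762 = 0.9608.

0.9608


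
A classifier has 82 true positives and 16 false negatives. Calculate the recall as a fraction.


Recall = TP / (TP + FN) = 82 / 98 = 41/49.

41/49


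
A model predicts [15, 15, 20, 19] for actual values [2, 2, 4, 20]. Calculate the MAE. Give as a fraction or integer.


MAE = (1/4) * (|2-15|=13 + |2-15|=13 + |4-20|=16 + |20-19|=1). Sum = 43. MAE = 43/4.

43/4


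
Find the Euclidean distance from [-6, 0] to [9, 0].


d = sqrt(sum of squared differences). (-6-9)^2=225, (0-0)^2=0. Sum = 225.

15


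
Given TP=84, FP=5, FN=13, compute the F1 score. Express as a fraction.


Precision = 84/89 = 84/89. Recall = 84/97 = 84/97. F1 = 2*P*R/(P+R) = 28/31.

28/31


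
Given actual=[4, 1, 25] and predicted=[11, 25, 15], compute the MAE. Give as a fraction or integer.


MAE = (1/3) * (|4-11|=7 + |1-25|=24 + |25-15|=10). Sum = 41. MAE = 41/3.

41/3


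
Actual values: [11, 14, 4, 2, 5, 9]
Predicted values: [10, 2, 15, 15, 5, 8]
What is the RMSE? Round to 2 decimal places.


MSE = 72.6667. RMSE = sqrt(72.6667) = 8.52.

8.52


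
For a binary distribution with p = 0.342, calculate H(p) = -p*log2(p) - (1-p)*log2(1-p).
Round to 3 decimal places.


H = -0.342*log2(0.342) - 0.658*log2(0.658) = 0.927.

0.927


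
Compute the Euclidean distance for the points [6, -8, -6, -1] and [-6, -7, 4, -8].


d = sqrt(sum of squared differences). (6--6)^2=144, (-8--7)^2=1, (-6-4)^2=100, (-1--8)^2=49. Sum = 294.

sqrt(294)


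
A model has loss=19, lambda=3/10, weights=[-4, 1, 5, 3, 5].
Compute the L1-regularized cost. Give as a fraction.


L1 norm = sum(|w|) = 18. J = 19 + 3/10 * 18 = 122/5.

122/5


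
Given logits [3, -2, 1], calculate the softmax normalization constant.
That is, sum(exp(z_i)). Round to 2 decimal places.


Denom = e^3=20.0855 + e^-2=0.1353 + e^1=2.7183. Sum = 22.9391, which rounds to 22.94.

22.94


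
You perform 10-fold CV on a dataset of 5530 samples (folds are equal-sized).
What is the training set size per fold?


Each validation fold has 5530/10 = 553 samples. Training set = 5530 - 553 = 4977.

4977


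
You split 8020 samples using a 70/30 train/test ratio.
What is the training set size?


Test set = 8020 * 30% = 2406. Training set = 8020 - 2406 = 5614.

5614


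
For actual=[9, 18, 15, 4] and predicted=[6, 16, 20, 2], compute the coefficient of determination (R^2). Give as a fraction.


Mean(y) = 23/2. SS_res = 42. SS_tot = 117. R^2 = 1 - 42/(117) = 25/39.

25/39


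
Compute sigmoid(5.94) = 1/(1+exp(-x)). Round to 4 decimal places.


sigma(5.94) = 1/(1+e^(-5.94)) = 1/(1+0.002632) = 1/1.002632 = 0.9974.

0.9974


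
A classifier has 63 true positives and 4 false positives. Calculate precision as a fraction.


Precision = TP / (TP + FP) = 63 / 67 = 63/67.

63/67


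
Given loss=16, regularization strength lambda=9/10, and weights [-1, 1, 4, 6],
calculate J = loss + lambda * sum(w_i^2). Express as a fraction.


L2 sq norm = sum(w^2) = 54. J = 16 + 9/10 * 54 = 323/5.

323/5


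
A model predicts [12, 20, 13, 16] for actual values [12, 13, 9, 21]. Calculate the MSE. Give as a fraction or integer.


MSE = (1/4) * ((12-12)^2=0 + (13-20)^2=49 + (9-13)^2=16 + (21-16)^2=25). Sum = 90. MSE = 45/2.

45/2


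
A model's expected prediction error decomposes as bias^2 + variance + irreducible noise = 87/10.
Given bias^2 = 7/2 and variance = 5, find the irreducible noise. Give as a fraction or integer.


Total error = bias^2 + variance + irreducible noise. So irreducible noise = 87/10 - 7/2 - 5 = 1/5.

1/5


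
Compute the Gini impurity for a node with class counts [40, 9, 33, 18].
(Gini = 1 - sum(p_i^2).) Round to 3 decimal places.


Total = 100. Proportions: 40/100, 9/100, 33/100, 18/100. sum(p_i^2) = 0.3094. Gini = 1 - 0.3094 = 0.6906, which rounds to 0.691.

0.691


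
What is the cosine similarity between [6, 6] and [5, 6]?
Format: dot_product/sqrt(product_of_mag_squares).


dot = 66. |a|^2 = 72, |b|^2 = 61. cos = 66/sqrt(4392).

66/sqrt(4392)


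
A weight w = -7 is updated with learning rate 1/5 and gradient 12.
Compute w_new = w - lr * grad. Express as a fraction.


w_new = -7 - 1/5 * 12 = -7 - 12/5 = -47/5.

-47/5


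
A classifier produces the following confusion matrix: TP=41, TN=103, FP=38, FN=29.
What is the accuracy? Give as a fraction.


Accuracy = (TP + TN) / (TP + TN + FP + FN) = (41 + 103) / 211 = 144/211.

144/211


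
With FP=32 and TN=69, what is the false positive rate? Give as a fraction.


FPR = FP / (FP + TN) = 32 / 101 = 32/101.

32/101


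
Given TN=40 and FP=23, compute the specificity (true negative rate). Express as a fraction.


Specificity = TN / (TN + FP) = 40 / 63 = 40/63.

40/63


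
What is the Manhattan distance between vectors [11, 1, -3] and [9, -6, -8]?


d = sum of absolute differences: |11-9|=2 + |1--6|=7 + |-3--8|=5 = 14.

14


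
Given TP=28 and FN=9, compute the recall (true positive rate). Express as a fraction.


Recall = TP / (TP + FN) = 28 / 37 = 28/37.

28/37


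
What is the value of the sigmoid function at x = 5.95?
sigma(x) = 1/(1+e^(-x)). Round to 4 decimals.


sigma(5.95) = 1/(1+e^(-5.95)) = 1/(1+0.002606) = 1/1.002606 = 0.9974.

0.9974


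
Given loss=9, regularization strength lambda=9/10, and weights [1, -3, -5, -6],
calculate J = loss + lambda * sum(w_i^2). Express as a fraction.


L2 sq norm = sum(w^2) = 71. J = 9 + 9/10 * 71 = 729/10.

729/10


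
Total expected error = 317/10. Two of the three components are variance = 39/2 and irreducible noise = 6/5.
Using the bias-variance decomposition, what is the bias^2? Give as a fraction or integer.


Total error = bias^2 + variance + irreducible noise. So bias^2 = 317/10 - 39/2 - 6/5 = 11.

11


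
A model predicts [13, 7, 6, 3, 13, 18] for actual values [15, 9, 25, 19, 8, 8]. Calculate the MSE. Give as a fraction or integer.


MSE = (1/6) * ((15-13)^2=4 + (9-7)^2=4 + (25-6)^2=361 + (19-3)^2=256 + (8-13)^2=25 + (8-18)^2=100). Sum = 750. MSE = 125.

125


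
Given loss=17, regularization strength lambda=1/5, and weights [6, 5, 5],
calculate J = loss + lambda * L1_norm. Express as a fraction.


L1 norm = sum(|w|) = 16. J = 17 + 1/5 * 16 = 101/5.

101/5


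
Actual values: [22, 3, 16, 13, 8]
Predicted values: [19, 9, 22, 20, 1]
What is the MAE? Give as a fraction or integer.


MAE = (1/5) * (|22-19|=3 + |3-9|=6 + |16-22|=6 + |13-20|=7 + |8-1|=7). Sum = 29. MAE = 29/5.

29/5


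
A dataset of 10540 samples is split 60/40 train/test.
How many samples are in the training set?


Test set = 10540 * 40% = 4216. Training set = 10540 - 4216 = 6324.

6324


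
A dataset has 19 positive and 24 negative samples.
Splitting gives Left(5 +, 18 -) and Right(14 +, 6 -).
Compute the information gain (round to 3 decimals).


H(parent) = 0.9902. H(left) = 0.7554, H(right) = 0.8813. Weighted = (23/43)*0.7554 + (20/43)*0.8813 = 0.8140. IG = 0.9902 - 0.8140 = 0.1762, which rounds to 0.176.

0.176


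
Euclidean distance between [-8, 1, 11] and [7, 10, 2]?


d = sqrt(sum of squared differences). (-8-7)^2=225, (1-10)^2=81, (11-2)^2=81. Sum = 387.

sqrt(387)


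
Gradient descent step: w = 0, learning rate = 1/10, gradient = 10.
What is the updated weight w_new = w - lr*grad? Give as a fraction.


w_new = 0 - 1/10 * 10 = 0 - 1 = -1.

-1


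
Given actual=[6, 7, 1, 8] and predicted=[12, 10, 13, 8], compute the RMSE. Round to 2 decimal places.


MSE = 47.2500. RMSE = sqrt(47.2500) = 6.87.

6.87


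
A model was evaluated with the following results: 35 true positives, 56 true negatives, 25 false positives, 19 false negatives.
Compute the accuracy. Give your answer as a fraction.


Accuracy = (TP + TN) / (TP + TN + FP + FN) = (35 + 56) / 135 = 91/135.

91/135


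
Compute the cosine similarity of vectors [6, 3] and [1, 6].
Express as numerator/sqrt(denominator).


dot = 24. |a|^2 = 45, |b|^2 = 37. cos = 24/sqrt(1665).

24/sqrt(1665)


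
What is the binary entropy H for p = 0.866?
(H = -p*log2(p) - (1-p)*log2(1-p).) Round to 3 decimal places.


H = -0.866*log2(0.866) - 0.134*log2(0.134) = 0.568.

0.568


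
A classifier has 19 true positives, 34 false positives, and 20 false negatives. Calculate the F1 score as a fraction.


Precision = 19/53 = 19/53. Recall = 19/39 = 19/39. F1 = 2*P*R/(P+R) = 19/46.

19/46


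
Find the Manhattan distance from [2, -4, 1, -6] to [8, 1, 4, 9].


d = sum of absolute differences: |2-8|=6 + |-4-1|=5 + |1-4|=3 + |-6-9|=15 = 29.

29


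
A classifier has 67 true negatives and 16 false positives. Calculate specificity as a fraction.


Specificity = TN / (TN + FP) = 67 / 83 = 67/83.

67/83


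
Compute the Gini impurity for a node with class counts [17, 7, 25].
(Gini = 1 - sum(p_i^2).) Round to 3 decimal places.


Total = 49. Proportions: 17/49, 7/49, 25/49. sum(p_i^2) = 0.4011. Gini = 1 - 0.4011 = 0.5989, which rounds to 0.599.

0.599


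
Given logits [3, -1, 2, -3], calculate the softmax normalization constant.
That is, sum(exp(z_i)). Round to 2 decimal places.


Denom = e^3=20.0855 + e^-1=0.3679 + e^2=7.3891 + e^-3=0.0498. Sum = 27.8923, which rounds to 27.89.

27.89


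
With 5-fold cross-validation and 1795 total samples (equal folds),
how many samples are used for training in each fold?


Each validation fold has 1795/5 = 359 samples. Training set = 1795 - 359 = 1436.

1436


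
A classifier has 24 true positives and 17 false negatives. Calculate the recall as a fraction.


Recall = TP / (TP + FN) = 24 / 41 = 24/41.

24/41


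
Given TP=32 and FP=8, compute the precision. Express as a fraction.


Precision = TP / (TP + FP) = 32 / 40 = 4/5.

4/5


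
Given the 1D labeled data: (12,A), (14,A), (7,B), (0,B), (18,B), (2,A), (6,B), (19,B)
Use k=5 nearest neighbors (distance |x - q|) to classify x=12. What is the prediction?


Distances: |12-12|=0, |14-12|=2, |7-12|=5, |0-12|=12, |18-12|=6, |2-12|=10, |6-12|=6, |19-12|=7. 5 nearest: (12,A), (14,A), (7,B), (18,B), (6,B). Counts: {'A': 2, 'B': 3}. Majority class: B.

B


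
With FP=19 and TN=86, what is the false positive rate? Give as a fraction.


FPR = FP / (FP + TN) = 19 / 105 = 19/105.

19/105


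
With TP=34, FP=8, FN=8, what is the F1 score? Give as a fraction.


Precision = 34/42 = 17/21. Recall = 34/42 = 17/21. F1 = 2*P*R/(P+R) = 17/21.

17/21


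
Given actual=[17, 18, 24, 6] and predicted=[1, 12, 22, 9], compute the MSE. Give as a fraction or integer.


MSE = (1/4) * ((17-1)^2=256 + (18-12)^2=36 + (24-22)^2=4 + (6-9)^2=9). Sum = 305. MSE = 305/4.

305/4


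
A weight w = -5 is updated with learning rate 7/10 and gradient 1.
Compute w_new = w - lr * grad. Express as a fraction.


w_new = -5 - 7/10 * 1 = -5 - 7/10 = -57/10.

-57/10


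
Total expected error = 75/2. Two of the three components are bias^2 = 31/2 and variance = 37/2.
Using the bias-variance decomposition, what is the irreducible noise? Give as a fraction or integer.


Total error = bias^2 + variance + irreducible noise. So irreducible noise = 75/2 - 31/2 - 37/2 = 7/2.

7/2


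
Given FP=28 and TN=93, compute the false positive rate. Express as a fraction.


FPR = FP / (FP + TN) = 28 / 121 = 28/121.

28/121


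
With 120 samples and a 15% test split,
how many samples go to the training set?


Test set = 120 * 15% = 18. Training set = 120 - 18 = 102.

102


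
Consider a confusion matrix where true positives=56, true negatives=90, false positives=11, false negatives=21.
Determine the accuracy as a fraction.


Accuracy = (TP + TN) / (TP + TN + FP + FN) = (56 + 90) / 178 = 73/89.

73/89


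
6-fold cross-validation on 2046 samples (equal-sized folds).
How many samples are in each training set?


Each validation fold has 2046/6 = 341 samples. Training set = 2046 - 341 = 1705.

1705


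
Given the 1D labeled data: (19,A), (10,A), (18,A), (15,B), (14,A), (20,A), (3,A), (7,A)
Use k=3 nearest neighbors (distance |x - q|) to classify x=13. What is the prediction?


Distances: |19-13|=6, |10-13|=3, |18-13|=5, |15-13|=2, |14-13|=1, |20-13|=7, |3-13|=10, |7-13|=6. 3 nearest: (14,A), (15,B), (10,A). Counts: {'A': 2, 'B': 1}. Majority class: A.

A


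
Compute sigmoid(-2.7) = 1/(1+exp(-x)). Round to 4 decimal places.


sigma(-2.7) = 1/(1+e^(2.7)) = 1/(1+14.879732) = 1/15.879732 = 0.0630.

0.0630


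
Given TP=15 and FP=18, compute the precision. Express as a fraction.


Precision = TP / (TP + FP) = 15 / 33 = 5/11.

5/11


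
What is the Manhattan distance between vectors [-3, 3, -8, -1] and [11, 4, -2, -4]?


d = sum of absolute differences: |-3-11|=14 + |3-4|=1 + |-8--2|=6 + |-1--4|=3 = 24.

24


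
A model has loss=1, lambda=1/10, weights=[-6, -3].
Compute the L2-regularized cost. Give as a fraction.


L2 sq norm = sum(w^2) = 45. J = 1 + 1/10 * 45 = 11/2.

11/2


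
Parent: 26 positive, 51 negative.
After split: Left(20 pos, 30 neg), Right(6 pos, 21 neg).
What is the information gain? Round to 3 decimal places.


H(parent) = 0.9226. H(left) = 0.9710, H(right) = 0.7642. Weighted = (50/77)*0.9710 + (27/77)*0.7642 = 0.8985. IG = 0.9226 - 0.8985 = 0.0241, which rounds to 0.024.

0.024


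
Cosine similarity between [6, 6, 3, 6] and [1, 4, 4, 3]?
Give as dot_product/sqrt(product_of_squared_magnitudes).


dot = 60. |a|^2 = 117, |b|^2 = 42. cos = 60/sqrt(4914).

60/sqrt(4914)


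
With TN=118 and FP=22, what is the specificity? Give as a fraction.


Specificity = TN / (TN + FP) = 118 / 140 = 59/70.

59/70


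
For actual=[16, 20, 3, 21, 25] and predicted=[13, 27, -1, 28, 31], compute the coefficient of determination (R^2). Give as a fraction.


Mean(y) = 17. SS_res = 159. SS_tot = 286. R^2 = 1 - 159/(286) = 127/286.

127/286


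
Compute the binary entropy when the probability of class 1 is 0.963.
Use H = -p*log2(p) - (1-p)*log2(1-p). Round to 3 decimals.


H = -0.963*log2(0.963) - 0.037*log2(0.037) = 0.228.

0.228


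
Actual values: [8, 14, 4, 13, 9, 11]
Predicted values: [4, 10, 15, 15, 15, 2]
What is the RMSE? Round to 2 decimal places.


MSE = 45.6667. RMSE = sqrt(45.6667) = 6.76.

6.76


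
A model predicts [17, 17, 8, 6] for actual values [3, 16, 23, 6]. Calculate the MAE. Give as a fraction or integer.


MAE = (1/4) * (|3-17|=14 + |16-17|=1 + |23-8|=15 + |6-6|=0). Sum = 30. MAE = 15/2.

15/2


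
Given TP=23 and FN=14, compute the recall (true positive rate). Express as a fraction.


Recall = TP / (TP + FN) = 23 / 37 = 23/37.

23/37


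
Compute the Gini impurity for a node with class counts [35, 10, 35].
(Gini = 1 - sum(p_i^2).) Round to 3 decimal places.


Total = 80. Proportions: 35/80, 10/80, 35/80. sum(p_i^2) = 0.3984. Gini = 1 - 0.3984 = 0.6016, which rounds to 0.602.

0.602


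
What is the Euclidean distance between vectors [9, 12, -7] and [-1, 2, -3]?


d = sqrt(sum of squared differences). (9--1)^2=100, (12-2)^2=100, (-7--3)^2=16. Sum = 216.

sqrt(216)


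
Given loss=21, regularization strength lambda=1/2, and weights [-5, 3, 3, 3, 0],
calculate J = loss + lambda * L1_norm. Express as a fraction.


L1 norm = sum(|w|) = 14. J = 21 + 1/2 * 14 = 28.

28


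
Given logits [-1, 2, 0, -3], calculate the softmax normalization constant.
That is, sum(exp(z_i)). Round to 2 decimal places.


Denom = e^-1=0.3679 + e^2=7.3891 + e^0=1.0000 + e^-3=0.0498. Sum = 8.8068, which rounds to 8.81.

8.81


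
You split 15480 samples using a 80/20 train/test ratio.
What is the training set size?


Test set = 15480 * 20% = 3096. Training set = 15480 - 3096 = 12384.

12384


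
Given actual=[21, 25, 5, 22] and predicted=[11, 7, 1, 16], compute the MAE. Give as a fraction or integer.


MAE = (1/4) * (|21-11|=10 + |25-7|=18 + |5-1|=4 + |22-16|=6). Sum = 38. MAE = 19/2.

19/2


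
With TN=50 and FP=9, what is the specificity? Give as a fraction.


Specificity = TN / (TN + FP) = 50 / 59 = 50/59.

50/59


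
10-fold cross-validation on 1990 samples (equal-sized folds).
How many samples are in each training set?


Each validation fold has 1990/10 = 199 samples. Training set = 1990 - 199 = 1791.

1791


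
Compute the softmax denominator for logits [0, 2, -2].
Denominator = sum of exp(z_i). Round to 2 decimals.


Denom = e^0=1.0000 + e^2=7.3891 + e^-2=0.1353. Sum = 8.5244, which rounds to 8.52.

8.52


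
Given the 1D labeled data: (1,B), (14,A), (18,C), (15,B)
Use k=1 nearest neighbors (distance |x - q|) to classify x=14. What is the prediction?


Distances: |1-14|=13, |14-14|=0, |18-14|=4, |15-14|=1. 1 nearest: (14,A). Counts: {'A': 1}. Majority class: A.

A


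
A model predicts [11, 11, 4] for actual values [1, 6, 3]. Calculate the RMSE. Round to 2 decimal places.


MSE = 42.0000. RMSE = sqrt(42.0000) = 6.48.

6.48


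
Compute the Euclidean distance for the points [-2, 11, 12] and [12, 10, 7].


d = sqrt(sum of squared differences). (-2-12)^2=196, (11-10)^2=1, (12-7)^2=25. Sum = 222.

sqrt(222)


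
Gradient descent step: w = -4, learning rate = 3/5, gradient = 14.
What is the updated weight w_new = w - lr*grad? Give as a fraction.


w_new = -4 - 3/5 * 14 = -4 - 42/5 = -62/5.

-62/5


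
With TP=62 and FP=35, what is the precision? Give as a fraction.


Precision = TP / (TP + FP) = 62 / 97 = 62/97.

62/97


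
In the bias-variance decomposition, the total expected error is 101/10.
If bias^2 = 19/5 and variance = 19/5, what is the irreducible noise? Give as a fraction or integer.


Total error = bias^2 + variance + irreducible noise. So irreducible noise = 101/10 - 19/5 - 19/5 = 5/2.

5/2


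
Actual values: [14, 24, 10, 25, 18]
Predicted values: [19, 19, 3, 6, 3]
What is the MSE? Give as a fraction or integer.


MSE = (1/5) * ((14-19)^2=25 + (24-19)^2=25 + (10-3)^2=49 + (25-6)^2=361 + (18-3)^2=225). Sum = 685. MSE = 137.

137


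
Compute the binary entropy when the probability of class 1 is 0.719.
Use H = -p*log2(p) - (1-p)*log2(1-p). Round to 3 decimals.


H = -0.719*log2(0.719) - 0.281*log2(0.281) = 0.857.

0.857


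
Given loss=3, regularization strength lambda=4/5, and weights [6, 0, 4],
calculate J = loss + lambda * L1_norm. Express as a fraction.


L1 norm = sum(|w|) = 10. J = 3 + 4/5 * 10 = 11.

11


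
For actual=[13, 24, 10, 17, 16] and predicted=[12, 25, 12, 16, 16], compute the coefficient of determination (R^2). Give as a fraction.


Mean(y) = 16. SS_res = 7. SS_tot = 110. R^2 = 1 - 7/(110) = 103/110.

103/110


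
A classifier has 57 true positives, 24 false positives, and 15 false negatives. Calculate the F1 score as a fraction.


Precision = 57/81 = 19/27. Recall = 57/72 = 19/24. F1 = 2*P*R/(P+R) = 38/51.

38/51


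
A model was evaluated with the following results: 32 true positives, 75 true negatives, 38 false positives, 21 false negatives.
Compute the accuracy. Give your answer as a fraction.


Accuracy = (TP + TN) / (TP + TN + FP + FN) = (32 + 75) / 166 = 107/166.

107/166


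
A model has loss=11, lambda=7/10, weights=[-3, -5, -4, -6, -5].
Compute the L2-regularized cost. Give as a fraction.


L2 sq norm = sum(w^2) = 111. J = 11 + 7/10 * 111 = 887/10.

887/10


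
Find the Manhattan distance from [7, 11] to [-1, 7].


d = sum of absolute differences: |7--1|=8 + |11-7|=4 = 12.

12


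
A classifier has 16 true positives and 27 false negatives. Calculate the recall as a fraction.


Recall = TP / (TP + FN) = 16 / 43 = 16/43.

16/43


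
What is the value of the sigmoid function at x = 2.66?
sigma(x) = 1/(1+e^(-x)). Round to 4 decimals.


sigma(2.66) = 1/(1+e^(-2.66)) = 1/(1+0.069948) = 1/1.069948 = 0.9346.

0.9346


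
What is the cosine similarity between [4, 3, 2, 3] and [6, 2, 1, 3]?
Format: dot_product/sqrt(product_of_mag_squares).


dot = 41. |a|^2 = 38, |b|^2 = 50. cos = 41/sqrt(1900).

41/sqrt(1900)


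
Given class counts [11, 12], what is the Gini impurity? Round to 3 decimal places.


Total = 23. Proportions: 11/23, 12/23. sum(p_i^2) = 0.5009. Gini = 1 - 0.5009 = 0.4991, which rounds to 0.499.

0.499


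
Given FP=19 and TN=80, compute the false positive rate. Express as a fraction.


FPR = FP / (FP + TN) = 19 / 99 = 19/99.

19/99


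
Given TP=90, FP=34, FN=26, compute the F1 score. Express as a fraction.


Precision = 90/124 = 45/62. Recall = 90/116 = 45/58. F1 = 2*P*R/(P+R) = 3/4.

3/4


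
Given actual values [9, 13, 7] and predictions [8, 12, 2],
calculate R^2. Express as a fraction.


Mean(y) = 29/3. SS_res = 27. SS_tot = 56/3. R^2 = 1 - 27/(56/3) = -25/56.

-25/56


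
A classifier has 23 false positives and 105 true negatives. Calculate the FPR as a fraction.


FPR = FP / (FP + TN) = 23 / 128 = 23/128.

23/128


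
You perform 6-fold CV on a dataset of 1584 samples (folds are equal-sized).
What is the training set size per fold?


Each validation fold has 1584/6 = 264 samples. Training set = 1584 - 264 = 1320.

1320


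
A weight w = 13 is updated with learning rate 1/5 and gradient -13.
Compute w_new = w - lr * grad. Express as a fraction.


w_new = 13 - 1/5 * -13 = 13 - -13/5 = 78/5.

78/5


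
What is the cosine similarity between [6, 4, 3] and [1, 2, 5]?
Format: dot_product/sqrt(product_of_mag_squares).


dot = 29. |a|^2 = 61, |b|^2 = 30. cos = 29/sqrt(1830).

29/sqrt(1830)


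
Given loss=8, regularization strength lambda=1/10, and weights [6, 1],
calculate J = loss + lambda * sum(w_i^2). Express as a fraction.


L2 sq norm = sum(w^2) = 37. J = 8 + 1/10 * 37 = 117/10.

117/10


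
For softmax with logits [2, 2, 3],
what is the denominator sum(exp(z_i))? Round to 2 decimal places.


Denom = e^2=7.3891 + e^2=7.3891 + e^3=20.0855. Sum = 34.8637, which rounds to 34.86.

34.86


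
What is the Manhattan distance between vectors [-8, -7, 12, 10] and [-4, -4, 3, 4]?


d = sum of absolute differences: |-8--4|=4 + |-7--4|=3 + |12-3|=9 + |10-4|=6 = 22.

22


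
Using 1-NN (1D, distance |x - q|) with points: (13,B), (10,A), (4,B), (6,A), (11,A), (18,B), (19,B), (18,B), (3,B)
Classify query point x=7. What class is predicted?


Distances: |13-7|=6, |10-7|=3, |4-7|=3, |6-7|=1, |11-7|=4, |18-7|=11, |19-7|=12, |18-7|=11, |3-7|=4. 1 nearest: (6,A). Counts: {'A': 1}. Majority class: A.

A


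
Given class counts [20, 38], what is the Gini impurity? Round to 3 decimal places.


Total = 58. Proportions: 20/58, 38/58. sum(p_i^2) = 0.5482. Gini = 1 - 0.5482 = 0.4518, which rounds to 0.452.

0.452


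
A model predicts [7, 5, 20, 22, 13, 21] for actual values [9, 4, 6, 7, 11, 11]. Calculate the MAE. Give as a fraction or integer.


MAE = (1/6) * (|9-7|=2 + |4-5|=1 + |6-20|=14 + |7-22|=15 + |11-13|=2 + |11-21|=10). Sum = 44. MAE = 22/3.

22/3


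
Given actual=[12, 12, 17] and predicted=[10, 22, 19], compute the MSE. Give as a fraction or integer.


MSE = (1/3) * ((12-10)^2=4 + (12-22)^2=100 + (17-19)^2=4). Sum = 108. MSE = 36.

36


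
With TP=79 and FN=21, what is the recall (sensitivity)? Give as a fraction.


Recall = TP / (TP + FN) = 79 / 100 = 79/100.

79/100


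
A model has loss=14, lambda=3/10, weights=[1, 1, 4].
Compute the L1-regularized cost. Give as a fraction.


L1 norm = sum(|w|) = 6. J = 14 + 3/10 * 6 = 79/5.

79/5


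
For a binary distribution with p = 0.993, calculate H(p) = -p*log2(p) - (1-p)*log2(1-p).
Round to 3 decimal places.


H = -0.993*log2(0.993) - 0.007*log2(0.007) = 0.060.

0.060


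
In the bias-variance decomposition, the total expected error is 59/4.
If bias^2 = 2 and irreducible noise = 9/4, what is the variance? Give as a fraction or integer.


Total error = bias^2 + variance + irreducible noise. So variance = 59/4 - 2 - 9/4 = 21/2.

21/2


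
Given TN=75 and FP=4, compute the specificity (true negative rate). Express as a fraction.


Specificity = TN / (TN + FP) = 75 / 79 = 75/79.

75/79


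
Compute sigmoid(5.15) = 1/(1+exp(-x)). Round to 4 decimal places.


sigma(5.15) = 1/(1+e^(-5.15)) = 1/(1+0.005799) = 1/1.005799 = 0.9942.

0.9942


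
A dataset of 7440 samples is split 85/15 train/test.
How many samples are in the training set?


Test set = 7440 * 15% = 1116. Training set = 7440 - 1116 = 6324.

6324


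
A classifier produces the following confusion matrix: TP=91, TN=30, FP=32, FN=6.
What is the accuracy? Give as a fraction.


Accuracy = (TP + TN) / (TP + TN + FP + FN) = (91 + 30) / 159 = 121/159.

121/159


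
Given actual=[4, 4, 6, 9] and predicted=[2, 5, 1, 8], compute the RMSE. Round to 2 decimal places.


MSE = 7.7500. RMSE = sqrt(7.7500) = 2.78.

2.78


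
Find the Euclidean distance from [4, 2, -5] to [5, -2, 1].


d = sqrt(sum of squared differences). (4-5)^2=1, (2--2)^2=16, (-5-1)^2=36. Sum = 53.

sqrt(53)


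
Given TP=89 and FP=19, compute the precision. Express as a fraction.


Precision = TP / (TP + FP) = 89 / 108 = 89/108.

89/108


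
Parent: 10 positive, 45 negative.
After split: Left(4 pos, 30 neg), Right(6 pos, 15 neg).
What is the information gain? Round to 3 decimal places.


H(parent) = 0.6840. H(left) = 0.5226, H(right) = 0.8631. Weighted = (34/55)*0.5226 + (21/55)*0.8631 = 0.6526. IG = 0.6840 - 0.6526 = 0.0314, which rounds to 0.031.

0.031


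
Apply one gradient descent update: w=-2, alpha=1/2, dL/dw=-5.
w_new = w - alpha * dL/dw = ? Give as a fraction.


w_new = -2 - 1/2 * -5 = -2 - -5/2 = 1/2.

1/2


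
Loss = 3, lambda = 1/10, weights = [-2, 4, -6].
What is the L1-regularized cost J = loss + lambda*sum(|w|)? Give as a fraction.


L1 norm = sum(|w|) = 12. J = 3 + 1/10 * 12 = 21/5.

21/5


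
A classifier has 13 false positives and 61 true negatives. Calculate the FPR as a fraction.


FPR = FP / (FP + TN) = 13 / 74 = 13/74.

13/74


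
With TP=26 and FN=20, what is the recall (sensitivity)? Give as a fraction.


Recall = TP / (TP + FN) = 26 / 46 = 13/23.

13/23


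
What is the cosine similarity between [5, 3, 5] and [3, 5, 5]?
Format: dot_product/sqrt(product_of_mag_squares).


dot = 55. |a|^2 = 59, |b|^2 = 59. cos = 55/sqrt(3481).

55/sqrt(3481)


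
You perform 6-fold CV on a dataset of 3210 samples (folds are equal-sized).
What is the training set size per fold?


Each validation fold has 3210/6 = 535 samples. Training set = 3210 - 535 = 2675.

2675


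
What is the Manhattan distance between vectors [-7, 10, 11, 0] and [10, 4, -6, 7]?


d = sum of absolute differences: |-7-10|=17 + |10-4|=6 + |11--6|=17 + |0-7|=7 = 47.

47


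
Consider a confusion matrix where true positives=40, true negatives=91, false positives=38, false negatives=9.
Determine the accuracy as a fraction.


Accuracy = (TP + TN) / (TP + TN + FP + FN) = (40 + 91) / 178 = 131/178.

131/178


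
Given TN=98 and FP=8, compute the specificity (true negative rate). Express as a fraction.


Specificity = TN / (TN + FP) = 98 / 106 = 49/53.

49/53


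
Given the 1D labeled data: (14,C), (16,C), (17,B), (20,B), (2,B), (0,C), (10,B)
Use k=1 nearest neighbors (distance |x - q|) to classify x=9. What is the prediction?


Distances: |14-9|=5, |16-9|=7, |17-9|=8, |20-9|=11, |2-9|=7, |0-9|=9, |10-9|=1. 1 nearest: (10,B). Counts: {'B': 1}. Majority class: B.

B


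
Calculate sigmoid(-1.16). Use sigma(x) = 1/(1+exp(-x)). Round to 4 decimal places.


sigma(-1.16) = 1/(1+e^(1.16)) = 1/(1+3.189933) = 1/4.189933 = 0.2387.

0.2387


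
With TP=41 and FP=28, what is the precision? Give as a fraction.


Precision = TP / (TP + FP) = 41 / 69 = 41/69.

41/69


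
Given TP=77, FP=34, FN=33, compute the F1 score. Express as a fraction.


Precision = 77/111 = 77/111. Recall = 77/110 = 7/10. F1 = 2*P*R/(P+R) = 154/221.

154/221


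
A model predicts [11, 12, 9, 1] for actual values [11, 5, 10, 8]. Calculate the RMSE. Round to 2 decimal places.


MSE = 24.7500. RMSE = sqrt(24.7500) = 4.97.

4.97


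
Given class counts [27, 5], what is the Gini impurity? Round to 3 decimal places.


Total = 32. Proportions: 27/32, 5/32. sum(p_i^2) = 0.7363. Gini = 1 - 0.7363 = 0.2637, which rounds to 0.264.

0.264


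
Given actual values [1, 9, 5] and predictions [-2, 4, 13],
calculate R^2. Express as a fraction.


Mean(y) = 5. SS_res = 98. SS_tot = 32. R^2 = 1 - 98/(32) = -33/16.

-33/16


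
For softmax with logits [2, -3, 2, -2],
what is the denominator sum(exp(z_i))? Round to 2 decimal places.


Denom = e^2=7.3891 + e^-3=0.0498 + e^2=7.3891 + e^-2=0.1353. Sum = 14.9633, which rounds to 14.96.

14.96


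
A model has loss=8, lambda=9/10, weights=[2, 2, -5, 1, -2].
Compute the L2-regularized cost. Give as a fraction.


L2 sq norm = sum(w^2) = 38. J = 8 + 9/10 * 38 = 211/5.

211/5


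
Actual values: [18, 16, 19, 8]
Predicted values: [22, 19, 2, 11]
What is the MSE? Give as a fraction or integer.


MSE = (1/4) * ((18-22)^2=16 + (16-19)^2=9 + (19-2)^2=289 + (8-11)^2=9). Sum = 323. MSE = 323/4.

323/4


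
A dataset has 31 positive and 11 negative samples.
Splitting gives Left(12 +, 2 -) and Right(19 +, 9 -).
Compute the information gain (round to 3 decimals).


H(parent) = 0.8296. H(left) = 0.5917, H(right) = 0.9059. Weighted = (14/42)*0.5917 + (28/42)*0.9059 = 0.8012. IG = 0.8296 - 0.8012 = 0.0284, which rounds to 0.028.

0.028


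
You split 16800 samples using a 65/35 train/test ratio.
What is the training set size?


Test set = 16800 * 35% = 5880. Training set = 16800 - 5880 = 10920.

10920


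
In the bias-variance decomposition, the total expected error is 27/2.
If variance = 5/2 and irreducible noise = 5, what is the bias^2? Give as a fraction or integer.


Total error = bias^2 + variance + irreducible noise. So bias^2 = 27/2 - 5/2 - 5 = 6.

6


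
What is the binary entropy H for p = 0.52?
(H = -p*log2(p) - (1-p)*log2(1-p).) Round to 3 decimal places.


H = -0.52*log2(0.52) - 0.48*log2(0.48) = 0.999.

0.999


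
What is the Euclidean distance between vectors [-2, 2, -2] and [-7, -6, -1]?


d = sqrt(sum of squared differences). (-2--7)^2=25, (2--6)^2=64, (-2--1)^2=1. Sum = 90.

sqrt(90)


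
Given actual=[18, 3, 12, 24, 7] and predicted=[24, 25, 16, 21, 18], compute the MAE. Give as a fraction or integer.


MAE = (1/5) * (|18-24|=6 + |3-25|=22 + |12-16|=4 + |24-21|=3 + |7-18|=11). Sum = 46. MAE = 46/5.

46/5


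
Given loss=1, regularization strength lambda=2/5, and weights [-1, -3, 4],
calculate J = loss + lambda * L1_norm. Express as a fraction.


L1 norm = sum(|w|) = 8. J = 1 + 2/5 * 8 = 21/5.

21/5


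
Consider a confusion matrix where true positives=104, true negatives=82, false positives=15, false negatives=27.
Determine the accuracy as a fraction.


Accuracy = (TP + TN) / (TP + TN + FP + FN) = (104 + 82) / 228 = 31/38.

31/38


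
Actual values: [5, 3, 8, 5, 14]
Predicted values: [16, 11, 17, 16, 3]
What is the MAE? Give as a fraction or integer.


MAE = (1/5) * (|5-16|=11 + |3-11|=8 + |8-17|=9 + |5-16|=11 + |14-3|=11). Sum = 50. MAE = 10.

10


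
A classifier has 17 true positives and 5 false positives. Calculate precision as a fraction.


Precision = TP / (TP + FP) = 17 / 22 = 17/22.

17/22


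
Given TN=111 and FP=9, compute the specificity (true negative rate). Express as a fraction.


Specificity = TN / (TN + FP) = 111 / 120 = 37/40.

37/40


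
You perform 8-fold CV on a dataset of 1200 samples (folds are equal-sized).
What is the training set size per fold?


Each validation fold has 1200/8 = 150 samples. Training set = 1200 - 150 = 1050.

1050


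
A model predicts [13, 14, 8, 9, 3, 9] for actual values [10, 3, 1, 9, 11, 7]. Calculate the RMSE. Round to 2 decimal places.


MSE = 41.1667. RMSE = sqrt(41.1667) = 6.42.

6.42


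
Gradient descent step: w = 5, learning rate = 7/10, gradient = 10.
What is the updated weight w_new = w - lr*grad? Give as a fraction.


w_new = 5 - 7/10 * 10 = 5 - 7 = -2.

-2


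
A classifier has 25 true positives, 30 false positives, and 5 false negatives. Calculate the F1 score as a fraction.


Precision = 25/55 = 5/11. Recall = 25/30 = 5/6. F1 = 2*P*R/(P+R) = 10/17.

10/17


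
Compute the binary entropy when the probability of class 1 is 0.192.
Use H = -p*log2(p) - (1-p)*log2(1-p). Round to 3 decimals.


H = -0.192*log2(0.192) - 0.808*log2(0.808) = 0.706.

0.706


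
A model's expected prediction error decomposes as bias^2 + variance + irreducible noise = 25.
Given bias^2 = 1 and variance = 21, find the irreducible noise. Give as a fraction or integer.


Total error = bias^2 + variance + irreducible noise. So irreducible noise = 25 - 1 - 21 = 3.

3


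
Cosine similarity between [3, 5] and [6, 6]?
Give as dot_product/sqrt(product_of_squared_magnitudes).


dot = 48. |a|^2 = 34, |b|^2 = 72. cos = 48/sqrt(2448).

48/sqrt(2448)


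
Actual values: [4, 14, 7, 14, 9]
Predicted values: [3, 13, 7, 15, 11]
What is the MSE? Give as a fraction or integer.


MSE = (1/5) * ((4-3)^2=1 + (14-13)^2=1 + (7-7)^2=0 + (14-15)^2=1 + (9-11)^2=4). Sum = 7. MSE = 7/5.

7/5


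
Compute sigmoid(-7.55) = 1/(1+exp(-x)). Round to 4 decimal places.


sigma(-7.55) = 1/(1+e^(7.55)) = 1/(1+1900.742731) = 1/1901.742731 = 0.0005.

0.0005


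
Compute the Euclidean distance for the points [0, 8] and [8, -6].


d = sqrt(sum of squared differences). (0-8)^2=64, (8--6)^2=196. Sum = 260.

sqrt(260)


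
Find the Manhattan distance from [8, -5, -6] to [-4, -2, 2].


d = sum of absolute differences: |8--4|=12 + |-5--2|=3 + |-6-2|=8 = 23.

23


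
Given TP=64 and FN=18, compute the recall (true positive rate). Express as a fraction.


Recall = TP / (TP + FN) = 64 / 82 = 32/41.

32/41
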